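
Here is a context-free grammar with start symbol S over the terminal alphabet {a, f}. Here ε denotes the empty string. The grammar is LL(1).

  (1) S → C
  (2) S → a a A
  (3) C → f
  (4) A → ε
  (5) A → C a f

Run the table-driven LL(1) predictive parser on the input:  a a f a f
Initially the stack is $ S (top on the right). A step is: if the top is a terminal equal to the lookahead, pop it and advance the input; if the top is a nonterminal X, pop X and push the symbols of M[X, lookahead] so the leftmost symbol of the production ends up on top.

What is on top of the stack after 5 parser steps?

     Stack    Input        Action
  1  $ S      a a f a f $  expand S → a a A
  2  $ A a a  a a f a f $  match a
  3  $ A a    a f a f $    match a
  4  $ A      f a f $      expand A → C a f
  5  $ f a C  f a f $      expand C → f
Stack after step 5: $ f a f (top = f).

f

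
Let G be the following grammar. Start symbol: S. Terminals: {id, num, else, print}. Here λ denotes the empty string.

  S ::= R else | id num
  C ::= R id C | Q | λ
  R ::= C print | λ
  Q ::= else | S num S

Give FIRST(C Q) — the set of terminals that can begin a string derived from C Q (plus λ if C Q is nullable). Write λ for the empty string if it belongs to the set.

FIRST(S): from S::=R else we get {else, id, print}; from S::=id num we get {id}. So FIRST(S) = {else, id, print}.
FIRST(Q): from Q::=else we get {else}; from Q::=S num S we get {else, id, print}. So FIRST(Q) = {else, id, print}.
FIRST(C): from C::=R id C we get {else, id, print}; from C::=Q we get {else, id, print}; from C::=λ we get {λ}. So FIRST(C) = {λ, else, id, print}.
FIRST(R): from R::=C print we get {else, id, print}; from R::=λ we get {λ}. So FIRST(R) = {λ, else, id, print}.
FIRST(C Q): take FIRST of each symbol in turn, carrying on past any symbol whose FIRST contains λ; result {else, id, print}.

{else, id, print}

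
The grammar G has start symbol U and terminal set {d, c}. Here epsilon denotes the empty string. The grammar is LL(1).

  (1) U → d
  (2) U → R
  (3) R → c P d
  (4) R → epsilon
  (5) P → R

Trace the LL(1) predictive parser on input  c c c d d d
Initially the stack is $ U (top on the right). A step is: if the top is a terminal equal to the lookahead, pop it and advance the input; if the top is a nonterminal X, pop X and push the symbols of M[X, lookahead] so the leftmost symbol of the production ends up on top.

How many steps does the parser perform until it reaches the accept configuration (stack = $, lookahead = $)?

      Stack        Input          Action
   1  $ U          c c c d d d $  expand U → R
   2  $ R          c c c d d d $  expand R → c P d
   3  $ d P c      c c c d d d $  match c
   4  $ d P        c c d d d $    expand P → R
   5  $ d R        c c d d d $    expand R → c P d
   6  $ d d P c    c c d d d $    match c
   7  $ d d P      c d d d $      expand P → R
   8  $ d d R      c d d d $      expand R → c P d
   9  $ d d d P c  c d d d $      match c
  10  $ d d d P    d d d $        expand P → R
  11  $ d d d R    d d d $        expand R → epsilon
  12  $ d d d      d d d $        match d
  13  $ d d        d d $          match d
  14  $ d          d $            match d
Accept reached after 14 steps.

14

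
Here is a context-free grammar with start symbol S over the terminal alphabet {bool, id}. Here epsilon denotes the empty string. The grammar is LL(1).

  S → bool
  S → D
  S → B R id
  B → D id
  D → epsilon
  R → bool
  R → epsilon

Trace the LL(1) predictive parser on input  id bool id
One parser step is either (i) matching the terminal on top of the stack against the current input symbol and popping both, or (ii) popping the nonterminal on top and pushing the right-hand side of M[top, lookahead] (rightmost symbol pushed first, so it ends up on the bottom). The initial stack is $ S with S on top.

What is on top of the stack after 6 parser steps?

step 1: stack=$ S  input=id bool id $  — expand S → B R id
step 2: stack=$ id R B  input=id bool id $  — expand B → D id
step 3: stack=$ id R id D  input=id bool id $  — expand D → epsilon
step 4: stack=$ id R id  input=id bool id $  — match id
step 5: stack=$ id R  input=bool id $  — expand R → bool
step 6: stack=$ id bool  input=bool id $  — match bool
Stack after step 6: $ id (top = id).

id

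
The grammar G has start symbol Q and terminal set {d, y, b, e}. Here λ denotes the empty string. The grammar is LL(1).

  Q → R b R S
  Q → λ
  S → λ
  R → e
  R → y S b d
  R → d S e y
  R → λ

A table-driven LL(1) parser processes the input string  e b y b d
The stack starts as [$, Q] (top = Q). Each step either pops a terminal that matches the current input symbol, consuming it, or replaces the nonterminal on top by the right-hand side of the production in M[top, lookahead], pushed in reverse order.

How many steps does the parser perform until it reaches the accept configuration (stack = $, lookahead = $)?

step 1: stack=$ Q  input=e b y b d $  — expand Q → R b R S
step 2: stack=$ S R b R  input=e b y b d $  — expand R → e
step 3: stack=$ S R b e  input=e b y b d $  — match e
step 4: stack=$ S R b  input=b y b d $  — match b
step 5: stack=$ S R  input=y b d $  — expand R → y S b d
step 6: stack=$ S d b S y  input=y b d $  — match y
step 7: stack=$ S d b S  input=b d $  — expand S → λ
step 8: stack=$ S d b  input=b d $  — match b
step 9: stack=$ S d  input=d $  — match d
step 10: stack=$ S  input=$  — expand S → λ
Accept reached after 10 steps.

10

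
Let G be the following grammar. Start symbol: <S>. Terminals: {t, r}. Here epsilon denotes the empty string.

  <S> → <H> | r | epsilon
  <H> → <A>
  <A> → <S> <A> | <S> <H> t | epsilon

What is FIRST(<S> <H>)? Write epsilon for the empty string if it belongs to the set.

FIRST(<S>) = {epsilon, r, t}  (via <H>)
FIRST(<H>) = {epsilon, r, t}  (via <A>)
FIRST(<A>) = {epsilon, r, t}  (via <S> <A>, <S> <H> t)
FIRST(<S> <H>): take FIRST of each symbol in turn, carrying on past any symbol whose FIRST contains epsilon; result {epsilon, r, t}.

{epsilon, r, t}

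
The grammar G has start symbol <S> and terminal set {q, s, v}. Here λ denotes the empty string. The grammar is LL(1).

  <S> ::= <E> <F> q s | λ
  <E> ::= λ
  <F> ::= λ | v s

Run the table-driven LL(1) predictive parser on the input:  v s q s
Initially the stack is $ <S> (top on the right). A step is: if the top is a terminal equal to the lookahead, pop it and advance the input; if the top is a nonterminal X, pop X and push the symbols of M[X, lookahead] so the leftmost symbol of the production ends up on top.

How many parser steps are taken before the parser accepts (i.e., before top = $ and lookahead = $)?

7

     Stack          Input      Action
  1  $ <S>          v s q s $  expand <S> ::= <E> <F> q s
  2  $ s q <F> <E>  v s q s $  expand <E> ::= λ
  3  $ s q <F>      v s q s $  expand <F> ::= v s
  4  $ s q s v      v s q s $  match v
  5  $ s q s        s q s $    match s
  6  $ s q          q s $      match q
  7  $ s            s $        match s
Accept reached after 7 steps.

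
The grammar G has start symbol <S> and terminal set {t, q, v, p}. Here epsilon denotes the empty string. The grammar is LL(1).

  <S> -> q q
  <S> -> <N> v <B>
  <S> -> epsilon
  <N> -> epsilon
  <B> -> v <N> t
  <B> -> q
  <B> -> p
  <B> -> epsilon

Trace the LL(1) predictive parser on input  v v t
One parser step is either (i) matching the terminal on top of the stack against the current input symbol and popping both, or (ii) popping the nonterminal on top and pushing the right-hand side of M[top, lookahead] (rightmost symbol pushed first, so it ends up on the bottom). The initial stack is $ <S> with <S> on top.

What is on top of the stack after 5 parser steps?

<N>

     Stack        Input    Action
  1  $ <S>        v v t $  expand <S> -> <N> v <B>
  2  $ <B> v <N>  v v t $  expand <N> -> epsilon
  3  $ <B> v      v v t $  match v
  4  $ <B>        v t $    expand <B> -> v <N> t
  5  $ t <N> v    v t $    match v
Stack after step 5: $ t <N> (top = <N>).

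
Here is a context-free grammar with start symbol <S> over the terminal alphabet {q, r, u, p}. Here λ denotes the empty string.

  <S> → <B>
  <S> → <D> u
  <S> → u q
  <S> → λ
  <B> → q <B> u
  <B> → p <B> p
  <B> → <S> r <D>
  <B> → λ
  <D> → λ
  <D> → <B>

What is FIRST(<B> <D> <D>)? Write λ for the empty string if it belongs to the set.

FIRST(<S>): from <S>→<B> we get {λ, p, q, r, u}; from <S>→<D> u we get {p, q, r, u}; from <S>→u q we get {u}; from <S>→λ we get {λ}. So FIRST(<S>) = {λ, p, q, r, u}.
FIRST(<B>): from <B>→q <B> u we get {q}; from <B>→p <B> p we get {p}; from <B>→<S> r <D> we get {p, q, r, u}; from <B>→λ we get {λ}. So FIRST(<B>) = {λ, p, q, r, u}.
FIRST(<D>): from <D>→λ we get {λ}; from <D>→<B> we get {λ, p, q, r, u}. So FIRST(<D>) = {λ, p, q, r, u}.
FIRST(<B> <D> <D>): take FIRST of each symbol in turn, carrying on past any symbol whose FIRST contains λ; result {λ, p, q, r, u}.

{λ, p, q, r, u}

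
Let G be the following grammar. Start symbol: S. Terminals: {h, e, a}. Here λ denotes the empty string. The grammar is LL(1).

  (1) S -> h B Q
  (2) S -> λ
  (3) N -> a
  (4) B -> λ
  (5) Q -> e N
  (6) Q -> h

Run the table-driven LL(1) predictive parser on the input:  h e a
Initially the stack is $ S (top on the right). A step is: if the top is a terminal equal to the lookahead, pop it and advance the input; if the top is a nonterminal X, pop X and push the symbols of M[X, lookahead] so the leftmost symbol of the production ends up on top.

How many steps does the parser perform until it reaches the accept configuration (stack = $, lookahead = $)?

7

     Stack    Input    Action
  1  $ S      h e a $  expand S -> h B Q
  2  $ Q B h  h e a $  match h
  3  $ Q B    e a $    expand B -> λ
  4  $ Q      e a $    expand Q -> e N
  5  $ N e    e a $    match e
  6  $ N      a $      expand N -> a
  7  $ a      a $      match a
Accept reached after 7 steps.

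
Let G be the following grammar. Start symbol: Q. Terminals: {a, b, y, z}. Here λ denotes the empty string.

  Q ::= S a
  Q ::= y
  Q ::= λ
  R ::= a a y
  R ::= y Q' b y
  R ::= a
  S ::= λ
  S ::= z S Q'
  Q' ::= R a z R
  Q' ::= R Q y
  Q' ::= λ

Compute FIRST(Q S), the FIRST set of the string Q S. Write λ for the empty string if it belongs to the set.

{λ, a, y, z}

FIRST(R) = {a, y}
FIRST(S) = {λ, z}
FIRST(Q) = {λ, a, y, z}  (via S a)
FIRST(Q') = {λ, a, y}  (via R a z R, R Q y)
FIRST(Q S): take FIRST of each symbol in turn, carrying on past any symbol whose FIRST contains λ; result {λ, a, y, z}.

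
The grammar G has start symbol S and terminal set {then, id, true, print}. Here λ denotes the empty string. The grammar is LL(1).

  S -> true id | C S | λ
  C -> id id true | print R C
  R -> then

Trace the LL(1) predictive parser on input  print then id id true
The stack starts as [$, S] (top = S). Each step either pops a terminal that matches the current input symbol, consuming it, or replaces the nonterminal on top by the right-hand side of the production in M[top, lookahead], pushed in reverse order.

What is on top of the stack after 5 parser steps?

step 1: stack=$ S  input=print then id id true $  — expand S -> C S
step 2: stack=$ S C  input=print then id id true $  — expand C -> print R C
step 3: stack=$ S C R print  input=print then id id true $  — match print
step 4: stack=$ S C R  input=then id id true $  — expand R -> then
step 5: stack=$ S C then  input=then id id true $  — match then
Stack after step 5: $ S C (top = C).

C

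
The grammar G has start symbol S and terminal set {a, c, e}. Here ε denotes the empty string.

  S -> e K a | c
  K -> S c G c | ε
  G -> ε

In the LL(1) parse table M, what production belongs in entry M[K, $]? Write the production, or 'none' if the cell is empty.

none

FIRST(S) = {c, e}
FIRST(G) = {ε}
FIRST(K) = {ε, c, e}  (via S c G c)
FOLLOW(S) includes $ since S is the start symbol.
FOLLOW(K): in S->e K a, K is followed by a with FIRST {a}. Thus FOLLOW(K) = {a}.
For K -> S c G c: FIRST(S c G c) = {c, e}, so it goes in M[K, t] for t ∈ {c, e}.
For K -> ε: FIRST(ε) = {ε}, so it goes in M[K, t] for t ∈ {}; since ε ∈ FIRST, also for every t ∈ FOLLOW(K) = {a}.
None of these place a production in M[K, $].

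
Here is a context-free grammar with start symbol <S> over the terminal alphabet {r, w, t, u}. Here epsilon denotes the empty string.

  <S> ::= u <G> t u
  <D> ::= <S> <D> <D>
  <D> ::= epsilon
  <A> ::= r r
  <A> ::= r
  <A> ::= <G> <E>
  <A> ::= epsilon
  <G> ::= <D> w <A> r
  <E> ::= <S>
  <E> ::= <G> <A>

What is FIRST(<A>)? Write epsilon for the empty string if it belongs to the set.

FIRST(<S>): from <S>::=u <G> t u we get {u}. So FIRST(<S>) = {u}.
FIRST(<D>): from <D>::=<S> <D> <D> we get {u}; from <D>::=epsilon we get {epsilon}. So FIRST(<D>) = {epsilon, u}.
FIRST(<G>): from <G>::=<D> w <A> r we get {u, w}. So FIRST(<G>) = {u, w}.
FIRST(<A>): from <A>::=r r we get {r}; from <A>::=r we get {r}; from <A>::=<G> <E> we get {u, w}; from <A>::=epsilon we get {epsilon}. So FIRST(<A>) = {epsilon, r, u, w}.
FIRST(<E>): from <E>::=<S> we get {u}; from <E>::=<G> <A> we get {u, w}. So FIRST(<E>) = {u, w}.

{epsilon, r, u, w}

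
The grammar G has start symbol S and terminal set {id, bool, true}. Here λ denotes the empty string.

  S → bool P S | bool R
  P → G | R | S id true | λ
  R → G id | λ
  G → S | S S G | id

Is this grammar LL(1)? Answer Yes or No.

No

FIRST(S) = {bool}
FIRST(P) = {λ, bool, id}
FIRST(R) = {λ, bool, id}
FIRST(G) = {bool, id}
FOLLOW(S) = {$, bool, id}
FOLLOW(P) = {bool}
FOLLOW(R) = {$, bool, id}
FOLLOW(G) = {bool, id}
Cell M[G, bool] receives both G → S and G → S S G — the grammar is not LL(1).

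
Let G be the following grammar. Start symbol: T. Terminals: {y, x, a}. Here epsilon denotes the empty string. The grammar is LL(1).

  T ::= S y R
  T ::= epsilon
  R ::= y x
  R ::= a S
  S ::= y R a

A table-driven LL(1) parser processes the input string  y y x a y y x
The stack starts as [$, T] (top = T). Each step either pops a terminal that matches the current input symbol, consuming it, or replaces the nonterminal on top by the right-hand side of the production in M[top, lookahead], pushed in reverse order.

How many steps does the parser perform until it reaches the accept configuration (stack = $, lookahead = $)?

step 1: stack=$ T  input=y y x a y y x $  — expand T ::= S y R
step 2: stack=$ R y S  input=y y x a y y x $  — expand S ::= y R a
step 3: stack=$ R y a R y  input=y y x a y y x $  — match y
step 4: stack=$ R y a R  input=y x a y y x $  — expand R ::= y x
step 5: stack=$ R y a x y  input=y x a y y x $  — match y
step 6: stack=$ R y a x  input=x a y y x $  — match x
step 7: stack=$ R y a  input=a y y x $  — match a
step 8: stack=$ R y  input=y y x $  — match y
step 9: stack=$ R  input=y x $  — expand R ::= y x
step 10: stack=$ x y  input=y x $  — match y
step 11: stack=$ x  input=x $  — match x
Accept reached after 11 steps.

11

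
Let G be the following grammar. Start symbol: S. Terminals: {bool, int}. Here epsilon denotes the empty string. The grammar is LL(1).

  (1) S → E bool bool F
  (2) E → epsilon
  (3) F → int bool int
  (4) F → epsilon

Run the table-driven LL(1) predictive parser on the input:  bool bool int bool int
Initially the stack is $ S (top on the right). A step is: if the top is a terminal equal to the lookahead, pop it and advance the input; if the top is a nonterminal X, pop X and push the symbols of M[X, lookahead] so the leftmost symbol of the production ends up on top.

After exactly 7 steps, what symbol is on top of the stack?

int

step 1: stack=$ S  input=bool bool int bool int $  — expand S → E bool bool F
step 2: stack=$ F bool bool E  input=bool bool int bool int $  — expand E → epsilon
step 3: stack=$ F bool bool  input=bool bool int bool int $  — match bool
step 4: stack=$ F bool  input=bool int bool int $  — match bool
step 5: stack=$ F  input=int bool int $  — expand F → int bool int
step 6: stack=$ int bool int  input=int bool int $  — match int
step 7: stack=$ int bool  input=bool int $  — match bool
Stack after step 7: $ int (top = int).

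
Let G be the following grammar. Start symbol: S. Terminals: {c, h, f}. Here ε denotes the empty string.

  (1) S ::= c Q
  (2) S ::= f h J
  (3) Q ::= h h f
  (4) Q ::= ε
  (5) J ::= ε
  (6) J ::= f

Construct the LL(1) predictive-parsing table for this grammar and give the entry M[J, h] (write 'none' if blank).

FIRST(S) = {c, f}
FIRST(Q) = {ε, h}
FIRST(J) = {ε, f}
FOLLOW(S) includes $ since S is the start symbol.
FOLLOW(S): S appears on no right-hand side. Thus FOLLOW(S) = {$}.
FOLLOW(J): in S::=f h J, the suffix after J is empty, so FOLLOW(J) ⊇ FOLLOW(S) = {$}. Thus FOLLOW(J) = {$}.
For J ::= ε: FIRST(ε) = {ε}, so it goes in M[J, t] for t ∈ {}; since ε ∈ FIRST, also for every t ∈ FOLLOW(J) = {$}.
For J ::= f: FIRST(f) = {f}, so it goes in M[J, t] for t ∈ {f}.
None of these place a production in M[J, h].

none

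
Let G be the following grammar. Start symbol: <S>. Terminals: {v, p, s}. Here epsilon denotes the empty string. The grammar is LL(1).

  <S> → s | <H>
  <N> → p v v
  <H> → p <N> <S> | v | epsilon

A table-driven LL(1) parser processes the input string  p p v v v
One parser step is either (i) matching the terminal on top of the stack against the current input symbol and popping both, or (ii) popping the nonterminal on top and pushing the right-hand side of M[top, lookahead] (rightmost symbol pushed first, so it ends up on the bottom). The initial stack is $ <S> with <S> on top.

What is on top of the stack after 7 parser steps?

<S>

     Stack        Input        Action
  1  $ <S>        p p v v v $  expand <S> → <H>
  2  $ <H>        p p v v v $  expand <H> → p <N> <S>
  3  $ <S> <N> p  p p v v v $  match p
  4  $ <S> <N>    p v v v $    expand <N> → p v v
  5  $ <S> v v p  p v v v $    match p
  6  $ <S> v v    v v v $      match v
  7  $ <S> v      v v $        match v
Stack after step 7: $ <S> (top = <S>).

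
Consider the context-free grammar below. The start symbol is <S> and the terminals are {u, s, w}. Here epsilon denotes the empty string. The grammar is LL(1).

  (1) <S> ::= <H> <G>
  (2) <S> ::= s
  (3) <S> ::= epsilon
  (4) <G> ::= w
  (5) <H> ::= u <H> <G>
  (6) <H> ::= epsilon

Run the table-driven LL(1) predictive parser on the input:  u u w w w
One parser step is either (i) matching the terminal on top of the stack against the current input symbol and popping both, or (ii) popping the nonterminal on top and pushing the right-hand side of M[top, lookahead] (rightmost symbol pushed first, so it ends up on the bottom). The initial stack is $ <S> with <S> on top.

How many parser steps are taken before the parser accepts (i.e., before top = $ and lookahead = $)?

12

      Stack                Input        Action
   1  $ <S>                u u w w w $  expand <S> ::= <H> <G>
   2  $ <G> <H>            u u w w w $  expand <H> ::= u <H> <G>
   3  $ <G> <G> <H> u      u u w w w $  match u
   4  $ <G> <G> <H>        u w w w $    expand <H> ::= u <H> <G>
   5  $ <G> <G> <G> <H> u  u w w w $    match u
   6  $ <G> <G> <G> <H>    w w w $      expand <H> ::= epsilon
   7  $ <G> <G> <G>        w w w $      expand <G> ::= w
   8  $ <G> <G> w          w w w $      match w
   9  $ <G> <G>            w w $        expand <G> ::= w
  10  $ <G> w              w w $        match w
  11  $ <G>                w $          expand <G> ::= w
  12  $ w                  w $          match w
Accept reached after 12 steps.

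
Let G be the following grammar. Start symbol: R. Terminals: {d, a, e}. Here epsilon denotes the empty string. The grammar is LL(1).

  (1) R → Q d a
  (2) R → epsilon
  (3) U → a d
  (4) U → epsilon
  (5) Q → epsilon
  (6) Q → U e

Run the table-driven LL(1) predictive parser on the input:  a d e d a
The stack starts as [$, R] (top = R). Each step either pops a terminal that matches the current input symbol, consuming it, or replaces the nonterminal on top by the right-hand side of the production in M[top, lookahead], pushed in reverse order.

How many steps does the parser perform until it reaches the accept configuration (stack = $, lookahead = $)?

     Stack        Input        Action
  1  $ R          a d e d a $  expand R → Q d a
  2  $ a d Q      a d e d a $  expand Q → U e
  3  $ a d e U    a d e d a $  expand U → a d
  4  $ a d e d a  a d e d a $  match a
  5  $ a d e d    d e d a $    match d
  6  $ a d e      e d a $      match e
  7  $ a d        d a $        match d
  8  $ a          a $          match a
Accept reached after 8 steps.

8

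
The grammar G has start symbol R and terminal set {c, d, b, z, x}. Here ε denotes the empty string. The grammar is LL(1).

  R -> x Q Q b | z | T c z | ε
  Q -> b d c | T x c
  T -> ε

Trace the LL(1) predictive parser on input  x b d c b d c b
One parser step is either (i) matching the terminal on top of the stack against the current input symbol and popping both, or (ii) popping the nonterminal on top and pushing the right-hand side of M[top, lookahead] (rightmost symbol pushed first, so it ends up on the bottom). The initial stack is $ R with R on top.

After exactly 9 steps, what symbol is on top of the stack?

step 1: stack=$ R  input=x b d c b d c b $  — expand R -> x Q Q b
step 2: stack=$ b Q Q x  input=x b d c b d c b $  — match x
step 3: stack=$ b Q Q  input=b d c b d c b $  — expand Q -> b d c
step 4: stack=$ b Q c d b  input=b d c b d c b $  — match b
step 5: stack=$ b Q c d  input=d c b d c b $  — match d
step 6: stack=$ b Q c  input=c b d c b $  — match c
step 7: stack=$ b Q  input=b d c b $  — expand Q -> b d c
step 8: stack=$ b c d b  input=b d c b $  — match b
step 9: stack=$ b c d  input=d c b $  — match d
Stack after step 9: $ b c (top = c).

c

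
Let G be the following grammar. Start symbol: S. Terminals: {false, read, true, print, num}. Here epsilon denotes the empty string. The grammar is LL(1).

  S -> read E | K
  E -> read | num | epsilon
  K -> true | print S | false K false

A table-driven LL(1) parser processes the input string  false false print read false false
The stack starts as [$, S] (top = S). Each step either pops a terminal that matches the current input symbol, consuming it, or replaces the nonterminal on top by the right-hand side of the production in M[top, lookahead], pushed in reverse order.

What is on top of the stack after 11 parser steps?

step 1: stack=$ S  input=false false print read false false $  — expand S -> K
step 2: stack=$ K  input=false false print read false false $  — expand K -> false K false
step 3: stack=$ false K false  input=false false print read false false $  — match false
step 4: stack=$ false K  input=false print read false false $  — expand K -> false K false
step 5: stack=$ false false K false  input=false print read false false $  — match false
step 6: stack=$ false false K  input=print read false false $  — expand K -> print S
step 7: stack=$ false false S print  input=print read false false $  — match print
step 8: stack=$ false false S  input=read false false $  — expand S -> read E
step 9: stack=$ false false E read  input=read false false $  — match read
step 10: stack=$ false false E  input=false false $  — expand E -> epsilon
step 11: stack=$ false false  input=false false $  — match false
Stack after step 11: $ false (top = false).

false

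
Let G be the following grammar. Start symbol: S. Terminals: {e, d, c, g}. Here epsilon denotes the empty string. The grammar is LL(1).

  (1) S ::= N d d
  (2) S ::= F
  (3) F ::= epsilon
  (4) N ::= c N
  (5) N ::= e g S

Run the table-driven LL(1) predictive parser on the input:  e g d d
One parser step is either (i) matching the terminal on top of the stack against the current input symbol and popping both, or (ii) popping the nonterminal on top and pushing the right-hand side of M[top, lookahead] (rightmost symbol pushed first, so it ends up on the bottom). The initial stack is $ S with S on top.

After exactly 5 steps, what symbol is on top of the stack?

F

     Stack        Input      Action
  1  $ S          e g d d $  expand S ::= N d d
  2  $ d d N      e g d d $  expand N ::= e g S
  3  $ d d S g e  e g d d $  match e
  4  $ d d S g    g d d $    match g
  5  $ d d S      d d $      expand S ::= F
Stack after step 5: $ d d F (top = F).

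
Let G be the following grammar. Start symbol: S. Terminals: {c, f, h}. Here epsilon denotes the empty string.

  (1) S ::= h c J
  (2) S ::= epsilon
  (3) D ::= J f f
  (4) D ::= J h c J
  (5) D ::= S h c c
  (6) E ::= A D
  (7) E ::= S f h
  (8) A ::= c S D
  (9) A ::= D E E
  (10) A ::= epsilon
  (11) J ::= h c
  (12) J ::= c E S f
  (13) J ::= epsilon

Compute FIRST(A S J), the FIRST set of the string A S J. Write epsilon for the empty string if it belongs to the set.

{epsilon, c, f, h}

FIRST(S) = {epsilon, h}
FIRST(J) = {epsilon, c, h}
FIRST(D) = {c, f, h}  (via J f f, J h c J, S h c c)
FIRST(A) = {epsilon, c, f, h}  (via D E E)
FIRST(E) = {c, f, h}  (via A D, S f h)
FIRST(A S J): take FIRST of each symbol in turn, carrying on past any symbol whose FIRST contains epsilon; result {epsilon, c, f, h}.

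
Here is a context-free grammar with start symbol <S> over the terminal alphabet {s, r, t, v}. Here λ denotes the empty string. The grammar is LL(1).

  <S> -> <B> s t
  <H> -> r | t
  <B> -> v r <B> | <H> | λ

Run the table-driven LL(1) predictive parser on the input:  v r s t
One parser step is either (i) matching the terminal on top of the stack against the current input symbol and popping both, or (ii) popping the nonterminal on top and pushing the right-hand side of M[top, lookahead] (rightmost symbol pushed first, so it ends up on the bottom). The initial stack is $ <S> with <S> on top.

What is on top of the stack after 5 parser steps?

s

step 1: stack=$ <S>  input=v r s t $  — expand <S> -> <B> s t
step 2: stack=$ t s <B>  input=v r s t $  — expand <B> -> v r <B>
step 3: stack=$ t s <B> r v  input=v r s t $  — match v
step 4: stack=$ t s <B> r  input=r s t $  — match r
step 5: stack=$ t s <B>  input=s t $  — expand <B> -> λ
Stack after step 5: $ t s (top = s).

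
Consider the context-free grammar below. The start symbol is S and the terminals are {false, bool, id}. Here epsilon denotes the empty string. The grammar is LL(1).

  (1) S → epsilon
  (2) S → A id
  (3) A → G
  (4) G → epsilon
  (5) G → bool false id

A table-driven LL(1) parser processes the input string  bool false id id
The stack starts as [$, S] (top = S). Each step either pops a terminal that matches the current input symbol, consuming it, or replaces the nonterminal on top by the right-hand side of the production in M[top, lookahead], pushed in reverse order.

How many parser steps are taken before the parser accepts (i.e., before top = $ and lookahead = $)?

7

     Stack               Input               Action
  1  $ S                 bool false id id $  expand S → A id
  2  $ id A              bool false id id $  expand A → G
  3  $ id G              bool false id id $  expand G → bool false id
  4  $ id id false bool  bool false id id $  match bool
  5  $ id id false       false id id $       match false
  6  $ id id             id id $             match id
  7  $ id                id $                match id
Accept reached after 7 steps.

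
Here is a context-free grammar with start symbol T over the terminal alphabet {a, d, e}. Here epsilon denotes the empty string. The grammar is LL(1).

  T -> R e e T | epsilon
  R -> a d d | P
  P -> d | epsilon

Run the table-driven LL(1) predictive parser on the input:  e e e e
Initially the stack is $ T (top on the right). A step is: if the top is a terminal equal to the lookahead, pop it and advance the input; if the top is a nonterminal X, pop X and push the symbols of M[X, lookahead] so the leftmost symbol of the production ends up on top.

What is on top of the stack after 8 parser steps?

     Stack      Input      Action
  1  $ T        e e e e $  expand T -> R e e T
  2  $ T e e R  e e e e $  expand R -> P
  3  $ T e e P  e e e e $  expand P -> epsilon
  4  $ T e e    e e e e $  match e
  5  $ T e      e e e $    match e
  6  $ T        e e $      expand T -> R e e T
  7  $ T e e R  e e $      expand R -> P
  8  $ T e e P  e e $      expand P -> epsilon
Stack after step 8: $ T e e (top = e).

e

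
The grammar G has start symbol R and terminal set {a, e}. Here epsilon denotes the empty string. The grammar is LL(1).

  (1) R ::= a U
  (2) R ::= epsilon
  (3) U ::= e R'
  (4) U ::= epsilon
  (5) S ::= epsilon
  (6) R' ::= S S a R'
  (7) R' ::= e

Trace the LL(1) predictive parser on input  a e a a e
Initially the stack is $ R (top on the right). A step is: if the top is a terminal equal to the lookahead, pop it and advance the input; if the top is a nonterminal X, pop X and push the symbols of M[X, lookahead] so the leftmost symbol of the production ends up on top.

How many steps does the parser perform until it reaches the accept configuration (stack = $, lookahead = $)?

      Stack       Input        Action
   1  $ R         a e a a e $  expand R ::= a U
   2  $ U a       a e a a e $  match a
   3  $ U         e a a e $    expand U ::= e R'
   4  $ R' e      e a a e $    match e
   5  $ R'        a a e $      expand R' ::= S S a R'
   6  $ R' a S S  a a e $      expand S ::= epsilon
   7  $ R' a S    a a e $      expand S ::= epsilon
   8  $ R' a      a a e $      match a
   9  $ R'        a e $        expand R' ::= S S a R'
  10  $ R' a S S  a e $        expand S ::= epsilon
  11  $ R' a S    a e $        expand S ::= epsilon
  12  $ R' a      a e $        match a
  13  $ R'        e $          expand R' ::= e
  14  $ e         e $          match e
Accept reached after 14 steps.

14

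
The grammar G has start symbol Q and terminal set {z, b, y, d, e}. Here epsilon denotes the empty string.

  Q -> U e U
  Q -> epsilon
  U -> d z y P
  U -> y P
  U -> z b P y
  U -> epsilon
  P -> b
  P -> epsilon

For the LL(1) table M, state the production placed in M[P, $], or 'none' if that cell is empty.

P -> epsilon

FIRST(U): from U->d z y P we get {d}; from U->y P we get {y}; from U->z b P y we get {z}; from U->epsilon we get {epsilon}. So FIRST(U) = {epsilon, d, y, z}.
FIRST(P): from P->b we get {b}; from P->epsilon we get {epsilon}. So FIRST(P) = {epsilon, b}.
FIRST(Q): from Q->U e U we get {d, e, y, z}; from Q->epsilon we get {epsilon}. So FIRST(Q) = {epsilon, d, e, y, z}.
FOLLOW(Q) includes $ since Q is the start symbol.
FOLLOW(U): in Q->U e U (occurrence 1), U is followed by e U with FIRST {e}; in Q->U e U (occurrence 2), the suffix after U is empty, so FOLLOW(U) ⊇ FOLLOW(Q) = {$}. Thus FOLLOW(U) = {$, e}.
FOLLOW(P): in U->d z y P, the suffix after P is empty, so FOLLOW(P) ⊇ FOLLOW(U) = {$, e}; in U->y P, the suffix after P is empty, so FOLLOW(P) ⊇ FOLLOW(U) = {$, e}; in U->z b P y, P is followed by y with FIRST {y}. Thus FOLLOW(P) = {$, e, y}.
For P -> b: FIRST(b) = {b}, so it goes in M[P, t] for t ∈ {b}.
For P -> epsilon: FIRST(epsilon) = {epsilon}, so it goes in M[P, t] for t ∈ {}; since epsilon ∈ FIRST, also for every t ∈ FOLLOW(P) = {$, e, y}.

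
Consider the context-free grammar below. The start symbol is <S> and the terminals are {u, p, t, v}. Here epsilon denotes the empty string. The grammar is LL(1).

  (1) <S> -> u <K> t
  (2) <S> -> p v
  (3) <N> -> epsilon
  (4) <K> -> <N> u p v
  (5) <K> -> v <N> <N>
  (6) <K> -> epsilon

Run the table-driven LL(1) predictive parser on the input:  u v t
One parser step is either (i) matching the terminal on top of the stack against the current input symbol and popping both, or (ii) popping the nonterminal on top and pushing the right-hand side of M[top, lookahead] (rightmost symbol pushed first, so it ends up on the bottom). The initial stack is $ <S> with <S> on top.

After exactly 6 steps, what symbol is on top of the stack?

t

step 1: stack=$ <S>  input=u v t $  — expand <S> -> u <K> t
step 2: stack=$ t <K> u  input=u v t $  — match u
step 3: stack=$ t <K>  input=v t $  — expand <K> -> v <N> <N>
step 4: stack=$ t <N> <N> v  input=v t $  — match v
step 5: stack=$ t <N> <N>  input=t $  — expand <N> -> epsilon
step 6: stack=$ t <N>  input=t $  — expand <N> -> epsilon
Stack after step 6: $ t (top = t).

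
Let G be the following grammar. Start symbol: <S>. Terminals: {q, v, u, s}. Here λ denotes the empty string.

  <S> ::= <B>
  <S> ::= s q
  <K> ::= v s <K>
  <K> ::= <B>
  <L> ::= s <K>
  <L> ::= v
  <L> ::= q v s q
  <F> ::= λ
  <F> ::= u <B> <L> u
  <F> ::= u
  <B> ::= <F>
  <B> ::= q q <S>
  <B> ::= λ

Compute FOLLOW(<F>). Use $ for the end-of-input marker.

FIRST(<L>): from <L>::=s <K> we get {s}; from <L>::=v we get {v}; from <L>::=q v s q we get {q}. So FIRST(<L>) = {q, s, v}.
FIRST(<F>): from <F>::=λ we get {λ}; from <F>::=u <B> <L> u we get {u}; from <F>::=u we get {u}. So FIRST(<F>) = {λ, u}.
FIRST(<B>): from <B>::=<F> we get {λ, u}; from <B>::=q q <S> we get {q}; from <B>::=λ we get {λ}. So FIRST(<B>) = {λ, q, u}.
FIRST(<S>): from <S>::=<B> we get {λ, q, u}; from <S>::=s q we get {s}. So FIRST(<S>) = {λ, q, s, u}.
FIRST(<K>): from <K>::=v s <K> we get {v}; from <K>::=<B> we get {λ, q, u}. So FIRST(<K>) = {λ, q, u, v}.
FOLLOW(<S>) includes $ since <S> is the start symbol.
FOLLOW(<L>): in <F>::=u <B> <L> u, <L> is followed by u with FIRST {u}. Thus FOLLOW(<L>) = {u}.
FOLLOW(<K>): in <K>::=v s <K>, the suffix after <K> is empty (adds nothing new); in <L>::=s <K>, the suffix after <K> is empty, so FOLLOW(<K>) ⊇ FOLLOW(<L>) = {u}. Thus FOLLOW(<K>) = {u}.
FOLLOW(<S>): in <B>::=q q <S>, the suffix after <S> is empty, so FOLLOW(<S>) ⊇ FOLLOW(<B>) = {$, q, s, u, v}. Thus FOLLOW(<S>) = {$, q, s, u, v}.
FOLLOW(<B>): in <S>::=<B>, the suffix after <B> is empty, so FOLLOW(<B>) ⊇ FOLLOW(<S>) = {$, q, s, u, v}; in <K>::=<B>, the suffix after <B> is empty, so FOLLOW(<B>) ⊇ FOLLOW(<K>) = {u}; in <F>::=u <B> <L> u, <B> is followed by <L> u with FIRST {q, s, v}. Thus FOLLOW(<B>) = {$, q, s, u, v}.
FOLLOW(<F>): in <B>::=<F>, the suffix after <F> is empty, so FOLLOW(<F>) ⊇ FOLLOW(<B>) = {$, q, s, u, v}. Thus FOLLOW(<F>) = {$, q, s, u, v}.

{$, q, s, u, v}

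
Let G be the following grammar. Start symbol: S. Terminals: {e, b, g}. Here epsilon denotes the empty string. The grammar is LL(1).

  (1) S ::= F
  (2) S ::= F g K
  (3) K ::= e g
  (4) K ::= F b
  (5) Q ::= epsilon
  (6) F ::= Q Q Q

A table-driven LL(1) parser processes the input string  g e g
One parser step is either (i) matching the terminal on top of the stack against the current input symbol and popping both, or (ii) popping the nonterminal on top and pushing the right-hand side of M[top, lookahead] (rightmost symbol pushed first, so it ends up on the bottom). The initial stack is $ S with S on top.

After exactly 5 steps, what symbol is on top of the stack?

     Stack        Input    Action
  1  $ S          g e g $  expand S ::= F g K
  2  $ K g F      g e g $  expand F ::= Q Q Q
  3  $ K g Q Q Q  g e g $  expand Q ::= epsilon
  4  $ K g Q Q    g e g $  expand Q ::= epsilon
  5  $ K g Q      g e g $  expand Q ::= epsilon
Stack after step 5: $ K g (top = g).

g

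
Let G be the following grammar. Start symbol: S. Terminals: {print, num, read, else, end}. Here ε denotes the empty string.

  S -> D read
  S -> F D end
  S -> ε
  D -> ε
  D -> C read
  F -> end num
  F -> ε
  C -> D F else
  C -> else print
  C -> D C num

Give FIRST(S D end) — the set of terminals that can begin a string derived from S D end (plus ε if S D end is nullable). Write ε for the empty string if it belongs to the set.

FIRST(F): from F->end num we get {end}; from F->ε we get {ε}. So FIRST(F) = {ε, end}.
FIRST(S): from S->D read we get {else, end, read}; from S->F D end we get {else, end}; from S->ε we get {ε}. So FIRST(S) = {ε, else, end, read}.
FIRST(D): from D->ε we get {ε}; from D->C read we get {else, end}. So FIRST(D) = {ε, else, end}.
FIRST(C): from C->D F else we get {else, end}; from C->else print we get {else}; from C->D C num we get {else, end}. So FIRST(C) = {else, end}.
FIRST(S D end): take FIRST of each symbol in turn, carrying on past any symbol whose FIRST contains ε; result {else, end, read}.

{else, end, read}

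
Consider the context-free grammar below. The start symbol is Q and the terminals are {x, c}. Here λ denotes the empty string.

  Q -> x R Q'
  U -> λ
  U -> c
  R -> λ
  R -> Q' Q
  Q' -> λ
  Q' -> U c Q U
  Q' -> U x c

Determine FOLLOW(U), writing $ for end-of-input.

{$, c, x}

FIRST(Q): from Q->x R Q' we get {x}. So FIRST(Q) = {x}.
FIRST(U): from U->λ we get {λ}; from U->c we get {c}. So FIRST(U) = {λ, c}.
FIRST(Q'): from Q'->λ we get {λ}; from Q'->U c Q U we get {c}; from Q'->U x c we get {c, x}. So FIRST(Q') = {λ, c, x}.
FIRST(R): from R->λ we get {λ}; from R->Q' Q we get {c, x}. So FIRST(R) = {λ, c, x}.
FOLLOW(Q) includes $ since Q is the start symbol.
FOLLOW(Q): in R->Q' Q, the suffix after Q is empty, so FOLLOW(Q) ⊇ FOLLOW(R) = {$, c, x}; in Q'->U c Q U, Q is followed by U with FIRST {λ, c}; in Q'->U c Q U, the suffix after Q is nullable, so FOLLOW(Q) ⊇ FOLLOW(Q') = {$, c, x}. Thus FOLLOW(Q) = {$, c, x}.
FOLLOW(R): in Q->x R Q', R is followed by Q' with FIRST {λ, c, x}; in Q->x R Q', the suffix after R is nullable, so FOLLOW(R) ⊇ FOLLOW(Q) = {$, c, x}. Thus FOLLOW(R) = {$, c, x}.
FOLLOW(Q'): in Q->x R Q', the suffix after Q' is empty, so FOLLOW(Q') ⊇ FOLLOW(Q) = {$, c, x}; in R->Q' Q, Q' is followed by Q with FIRST {x}. Thus FOLLOW(Q') = {$, c, x}.
FOLLOW(U): in Q'->U c Q U (occurrence 1), U is followed by c Q U with FIRST {c}; in Q'->U c Q U (occurrence 2), the suffix after U is empty, so FOLLOW(U) ⊇ FOLLOW(Q') = {$, c, x}; in Q'->U x c, U is followed by x c with FIRST {x}. Thus FOLLOW(U) = {$, c, x}.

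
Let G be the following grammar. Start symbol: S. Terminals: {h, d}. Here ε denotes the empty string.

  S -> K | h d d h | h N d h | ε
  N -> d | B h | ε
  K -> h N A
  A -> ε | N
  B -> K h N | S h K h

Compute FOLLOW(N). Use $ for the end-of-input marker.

FIRST(K): from K->h N A we get {h}. So FIRST(K) = {h}.
FIRST(S): from S->K we get {h}; from S->h d d h we get {h}; from S->h N d h we get {h}; from S->ε we get {ε}. So FIRST(S) = {ε, h}.
FIRST(B): from B->K h N we get {h}; from B->S h K h we get {h}. So FIRST(B) = {h}.
FIRST(N): from N->d we get {d}; from N->B h we get {h}; from N->ε we get {ε}. So FIRST(N) = {ε, d, h}.
FIRST(A): from A->ε we get {ε}; from A->N we get {ε, d, h}. So FIRST(A) = {ε, d, h}.
FOLLOW(S) includes $ since S is the start symbol.
FOLLOW(S): in B->S h K h, S is followed by h K h with FIRST {h}. Thus FOLLOW(S) = {$, h}.
FOLLOW(K): in S->K, the suffix after K is empty, so FOLLOW(K) ⊇ FOLLOW(S) = {$, h}; in B->K h N, K is followed by h N with FIRST {h}; in B->S h K h, K is followed by h with FIRST {h}. Thus FOLLOW(K) = {$, h}.
FOLLOW(A): in K->h N A, the suffix after A is empty, so FOLLOW(A) ⊇ FOLLOW(K) = {$, h}. Thus FOLLOW(A) = {$, h}.
FOLLOW(B): in N->B h, B is followed by h with FIRST {h}. Thus FOLLOW(B) = {h}.
FOLLOW(N): in S->h N d h, N is followed by d h with FIRST {d}; in K->h N A, N is followed by A with FIRST {ε, d, h}; in K->h N A, the suffix after N is nullable, so FOLLOW(N) ⊇ FOLLOW(K) = {$, h}; in A->N, the suffix after N is empty, so FOLLOW(N) ⊇ FOLLOW(A) = {$, h}; in B->K h N, the suffix after N is empty, so FOLLOW(N) ⊇ FOLLOW(B) = {h}. Thus FOLLOW(N) = {$, d, h}.

{$, d, h}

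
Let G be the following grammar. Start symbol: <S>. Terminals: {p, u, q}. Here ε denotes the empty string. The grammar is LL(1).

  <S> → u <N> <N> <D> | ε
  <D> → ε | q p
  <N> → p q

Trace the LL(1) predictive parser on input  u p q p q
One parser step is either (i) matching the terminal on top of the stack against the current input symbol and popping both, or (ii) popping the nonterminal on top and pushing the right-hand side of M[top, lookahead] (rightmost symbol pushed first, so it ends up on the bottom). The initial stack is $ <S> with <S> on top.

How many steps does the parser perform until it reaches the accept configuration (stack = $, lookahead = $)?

     Stack            Input        Action
  1  $ <S>            u p q p q $  expand <S> → u <N> <N> <D>
  2  $ <D> <N> <N> u  u p q p q $  match u
  3  $ <D> <N> <N>    p q p q $    expand <N> → p q
  4  $ <D> <N> q p    p q p q $    match p
  5  $ <D> <N> q      q p q $      match q
  6  $ <D> <N>        p q $        expand <N> → p q
  7  $ <D> q p        p q $        match p
  8  $ <D> q          q $          match q
  9  $ <D>            $            expand <D> → ε
Accept reached after 9 steps.

9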